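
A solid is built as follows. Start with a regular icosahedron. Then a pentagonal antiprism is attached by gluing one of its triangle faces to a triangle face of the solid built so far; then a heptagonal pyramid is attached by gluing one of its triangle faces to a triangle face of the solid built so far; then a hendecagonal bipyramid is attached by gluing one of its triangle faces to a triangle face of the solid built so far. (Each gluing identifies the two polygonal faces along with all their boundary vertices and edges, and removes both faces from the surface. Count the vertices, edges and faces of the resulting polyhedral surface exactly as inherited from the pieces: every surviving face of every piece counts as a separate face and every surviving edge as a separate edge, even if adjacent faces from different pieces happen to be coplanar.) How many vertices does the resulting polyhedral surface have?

34

A regular icosahedron: V=12, E=30, F=20.
Attach a pentagonal antiprism (V=10, E=20, F=12) along a 3-gon: merge 3 vertices and 3 edges, delete both glued faces → V=19, E=47, F=30.
Attach a heptagonal pyramid (V=8, E=14, F=8) along a 3-gon: merge 3 vertices and 3 edges, delete both glued faces → V=24, E=58, F=36.
Attach a hendecagonal bipyramid (V=13, E=33, F=22) along a 3-gon: merge 3 vertices and 3 edges, delete both glued faces → V=34, E=88, F=56.
Check: V − E + F = 34 − 88 + 56 = 2.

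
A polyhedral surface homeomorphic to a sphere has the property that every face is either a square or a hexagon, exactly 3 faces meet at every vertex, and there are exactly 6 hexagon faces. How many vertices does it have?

Let x be the number of squares; then F = 6 + x.
Edge–face incidences: 2E = 6·6 + 4·x = 36 + 4x.
Every vertex has degree 3, so 3V = 2E.
Euler: V − E + F = 2 ⇒ (2E)/3 − E + (6 + x) = 2.
Multiply by 6: 2·(2E) − 3·(2E) + 6·(6 + x) = 12, i.e. 36 + 6x − (36 + 4x) = 12.
Collecting terms: 2x = 12, so x = 6.
Then 2E = 36 + 4·6 = 60, so E = 30, V = 2E/3 = 20, F = 6 + 6 = 12.

20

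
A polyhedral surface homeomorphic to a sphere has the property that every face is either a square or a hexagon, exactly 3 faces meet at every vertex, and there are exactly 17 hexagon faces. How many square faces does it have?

Let x be the number of squares; then F = 17 + x.
Edge–face incidences: 2E = 6·17 + 4·x = 102 + 4x.
Every vertex has degree 3, so 3V = 2E.
Euler: V − E + F = 2 ⇒ (2E)/3 − E + (17 + x) = 2.
Multiply by 6: 2·(2E) − 3·(2E) + 6·(17 + x) = 12, i.e. 102 + 6x − (102 + 4x) = 12.
Collecting terms: 2x = 12, so x = 6.
Then 2E = 102 + 4·6 = 126, so E = 63, V = 2E/3 = 42, F = 17 + 6 = 23.

6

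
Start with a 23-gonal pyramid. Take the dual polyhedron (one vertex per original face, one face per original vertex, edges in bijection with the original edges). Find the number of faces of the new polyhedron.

24

The base solid has V = 24, E = 46, F = 24.
The dual swaps V and F and preserves E: V′ = F = 24, E′ = E = 46, F′ = V = 24.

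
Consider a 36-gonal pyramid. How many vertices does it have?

37

A pyramid on an n-gon base has one n-gon and n triangles: V = 36 + 1 = 37, E = 2·36 = 72, F = 36 + 1 = 37.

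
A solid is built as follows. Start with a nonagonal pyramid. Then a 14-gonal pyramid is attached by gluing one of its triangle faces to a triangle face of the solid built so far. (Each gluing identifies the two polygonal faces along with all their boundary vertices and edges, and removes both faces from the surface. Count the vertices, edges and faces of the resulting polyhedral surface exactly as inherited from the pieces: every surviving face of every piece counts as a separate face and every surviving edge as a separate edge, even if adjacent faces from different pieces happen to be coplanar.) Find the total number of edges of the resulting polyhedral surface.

43

A nonagonal pyramid: V=10, E=18, F=10.
Attach a 14-gonal pyramid (V=15, E=28, F=15) along a 3-gon: merge 3 vertices and 3 edges, delete both glued faces → V=22, E=43, F=23.
Check: V − E + F = 22 − 43 + 23 = 2.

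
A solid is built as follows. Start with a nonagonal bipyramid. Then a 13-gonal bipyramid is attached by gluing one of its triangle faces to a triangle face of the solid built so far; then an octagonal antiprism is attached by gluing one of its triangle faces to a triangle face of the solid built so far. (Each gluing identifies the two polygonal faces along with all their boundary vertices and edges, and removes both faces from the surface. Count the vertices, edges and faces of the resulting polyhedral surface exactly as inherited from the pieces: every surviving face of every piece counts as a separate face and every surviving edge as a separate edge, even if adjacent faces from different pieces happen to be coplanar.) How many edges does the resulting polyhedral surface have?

92

A nonagonal bipyramid: V=11, E=27, F=18.
Attach a 13-gonal bipyramid (V=15, E=39, F=26) along a 3-gon: merge 3 vertices and 3 edges, delete both glued faces → V=23, E=63, F=42.
Attach an octagonal antiprism (V=16, E=32, F=18) along a 3-gon: merge 3 vertices and 3 edges, delete both glued faces → V=36, E=92, F=58.
Check: V − E + F = 36 − 92 + 58 = 2.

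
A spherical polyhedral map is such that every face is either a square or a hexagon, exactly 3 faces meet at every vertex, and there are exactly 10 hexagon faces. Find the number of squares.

Let x be the number of squares; then F = 10 + x.
Edge–face incidences: 2E = 6·10 + 4·x = 60 + 4x.
Every vertex has degree 3, so 3V = 2E.
Euler: V − E + F = 2 ⇒ (2E)/3 − E + (10 + x) = 2.
Multiply by 6: 2·(2E) − 3·(2E) + 6·(10 + x) = 12, i.e. 60 + 6x − (60 + 4x) = 12.
Collecting terms: 2x = 12, so x = 6.
Then 2E = 60 + 4·6 = 84, so E = 42, V = 2E/3 = 28, F = 10 + 6 = 16.

6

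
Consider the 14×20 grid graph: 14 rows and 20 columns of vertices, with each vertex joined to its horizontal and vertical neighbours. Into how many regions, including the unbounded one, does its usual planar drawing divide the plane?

248

The grid has V = 14·20 = 280 vertices and E = 14·19 + 20·13 = 526 edges.
F = 2 − V + E = 2 − 280 + 526 = 248.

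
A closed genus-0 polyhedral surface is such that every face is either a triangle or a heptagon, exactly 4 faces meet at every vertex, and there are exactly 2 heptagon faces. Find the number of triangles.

14

Let x be the number of triangles; then F = 2 + x.
Edge–face incidences: 2E = 7·2 + 3·x = 14 + 3x.
Every vertex has degree 4, so 4V = 2E.
Euler: V − E + F = 2 ⇒ (2E)/4 − E + (2 + x) = 2.
Multiply by 8: 2·(2E) − 4·(2E) + 8·(2 + x) = 16, i.e. 16 + 8x − 2·(14 + 3x) = 16.
Collecting terms: 2x − 12 = 16, so 2x = 28, so x = 14.
Then 2E = 14 + 3·14 = 56, so E = 28, V = 2E/4 = 14, F = 2 + 14 = 16.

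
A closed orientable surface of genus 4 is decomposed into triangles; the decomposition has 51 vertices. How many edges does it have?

χ = 2 − 2·4 = -6, and every face is a triangle so 3F = 2E.
V − E + F = -6 with E = 3F/2 gives 51 − (3/2 − 1)·F = -6, so F = 114 and E = 171.

171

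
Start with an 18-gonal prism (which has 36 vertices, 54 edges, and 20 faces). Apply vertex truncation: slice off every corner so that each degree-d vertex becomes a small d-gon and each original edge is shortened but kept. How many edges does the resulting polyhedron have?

162

Truncation replaces each original edge-end by a new vertex, so V′ = 2E = 108.
Each original edge survives, and each old vertex of degree d contributes d new edges; summing degrees gives Σd = 2E, so E′ = E + 2E = 3E = 162.
Each original face survives and each original vertex becomes one new face: F′ = F + V = 56.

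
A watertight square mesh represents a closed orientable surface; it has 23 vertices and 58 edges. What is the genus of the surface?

4

Every face is a square and each edge borders two faces, so 4F = 2·58, giving F = 29.
χ = V − E + F = 23 − 58 + 29 = -6.
For a closed orientable surface χ = 2 − 2g, so g = (2 − (-6))/2 = 4.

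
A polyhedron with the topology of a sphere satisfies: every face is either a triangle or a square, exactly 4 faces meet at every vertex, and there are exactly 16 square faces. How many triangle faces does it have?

Let x be the number of triangles; then F = 16 + x.
Edge–face incidences: 2E = 4·16 + 3·x = 64 + 3x.
Every vertex has degree 4, so 4V = 2E.
Euler: V − E + F = 2 ⇒ (2E)/4 − E + (16 + x) = 2.
Multiply by 8: 2·(2E) − 4·(2E) + 8·(16 + x) = 16, i.e. 128 + 8x − 2·(64 + 3x) = 16.
Collecting terms: 2x = 16, so x = 8.
Then 2E = 64 + 3·8 = 88, so E = 44, V = 2E/4 = 22, F = 16 + 8 = 24.

8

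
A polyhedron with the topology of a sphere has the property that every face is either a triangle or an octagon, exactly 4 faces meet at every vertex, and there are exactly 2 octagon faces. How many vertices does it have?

Let x be the number of triangles; then F = 2 + x.
Edge–face incidences: 2E = 8·2 + 3·x = 16 + 3x.
Every vertex has degree 4, so 4V = 2E.
Euler: V − E + F = 2 ⇒ (2E)/4 − E + (2 + x) = 2.
Multiply by 8: 2·(2E) − 4·(2E) + 8·(2 + x) = 16, i.e. 16 + 8x − 2·(16 + 3x) = 16.
Collecting terms: 2x − 16 = 16, so 2x = 32, so x = 16.
Then 2E = 16 + 3·16 = 64, so E = 32, V = 2E/4 = 16, F = 2 + 16 = 18.

16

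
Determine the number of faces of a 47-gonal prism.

49

A prism on an n-gon has two n-gon bases and n rectangular sides: V = 2·47 = 94, E = 3·47 = 141, F = 47 + 2 = 49.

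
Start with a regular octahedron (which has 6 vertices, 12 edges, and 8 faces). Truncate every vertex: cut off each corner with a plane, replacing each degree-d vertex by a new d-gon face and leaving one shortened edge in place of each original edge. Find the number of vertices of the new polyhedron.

Truncation replaces each original edge-end by a new vertex, so V′ = 2E = 24.
Each original edge survives, and each old vertex of degree d contributes d new edges; summing degrees gives Σd = 2E, so E′ = E + 2E = 3E = 36.
Each original face survives and each original vertex becomes one new face: F′ = F + V = 14.

24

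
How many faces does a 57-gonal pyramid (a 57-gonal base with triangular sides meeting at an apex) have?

A pyramid on an n-gon base has one n-gon and n triangles: V = 57 + 1 = 58, E = 2·57 = 114, F = 57 + 1 = 58.
Check: V − E + F = 58 − 114 + 58 = 2.

58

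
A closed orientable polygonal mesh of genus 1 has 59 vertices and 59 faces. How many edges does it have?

118

For a closed orientable surface of genus 1, χ = 2 − 2·1 = 0.
E = V + F − (0) = 59 + 59 − (0) = 118.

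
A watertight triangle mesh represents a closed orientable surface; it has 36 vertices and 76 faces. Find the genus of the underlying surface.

2

Every face is a triangle, so 2E = 3·76 = 228, giving E = 114.
χ = V − E + F = 36 − 114 + 76 = -2.
For a closed orientable surface χ = 2 − 2g, so g = (2 − (-2))/2 = 2.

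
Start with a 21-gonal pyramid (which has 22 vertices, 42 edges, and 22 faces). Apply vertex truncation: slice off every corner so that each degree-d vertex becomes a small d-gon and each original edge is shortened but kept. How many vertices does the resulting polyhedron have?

Truncation replaces each original edge-end by a new vertex, so V′ = 2E = 84.
Each original edge survives, and each old vertex of degree d contributes d new edges; summing degrees gives Σd = 2E, so E′ = E + 2E = 3E = 126.
Each original face survives and each original vertex becomes one new face: F′ = F + V = 44.

84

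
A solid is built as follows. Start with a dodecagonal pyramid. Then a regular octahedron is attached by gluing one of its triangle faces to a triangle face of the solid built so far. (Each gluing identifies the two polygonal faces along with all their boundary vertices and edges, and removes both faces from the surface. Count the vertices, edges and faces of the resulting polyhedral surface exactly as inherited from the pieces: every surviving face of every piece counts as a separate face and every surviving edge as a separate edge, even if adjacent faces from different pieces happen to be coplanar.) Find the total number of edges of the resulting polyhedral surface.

A dodecagonal pyramid: V=13, E=24, F=13.
Attach a regular octahedron (V=6, E=12, F=8) along a 3-gon: merge 3 vertices and 3 edges, delete both glued faces → V=16, E=33, F=19.
Check: V − E + F = 16 − 33 + 19 = 2.

33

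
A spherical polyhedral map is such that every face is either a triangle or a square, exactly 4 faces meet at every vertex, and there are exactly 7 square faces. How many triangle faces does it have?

8

Let x be the number of triangles; then F = 7 + x.
Edge–face incidences: 2E = 4·7 + 3·x = 28 + 3x.
Every vertex has degree 4, so 4V = 2E.
Euler: V − E + F = 2 ⇒ (2E)/4 − E + (7 + x) = 2.
Multiply by 8: 2·(2E) − 4·(2E) + 8·(7 + x) = 16, i.e. 56 + 8x − 2·(28 + 3x) = 16.
Collecting terms: 2x = 16, so x = 8.
Then 2E = 28 + 3·8 = 52, so E = 26, V = 2E/4 = 13, F = 7 + 8 = 15.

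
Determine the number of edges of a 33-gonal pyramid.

66

A pyramid on an n-gon base has one n-gon and n triangles: V = 33 + 1 = 34, E = 2·33 = 66, F = 33 + 1 = 34.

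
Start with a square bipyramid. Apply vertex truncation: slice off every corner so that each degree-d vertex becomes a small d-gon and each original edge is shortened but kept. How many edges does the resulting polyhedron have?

The base solid has V = 6, E = 12, F = 8.
Truncation replaces each original edge-end by a new vertex, so V′ = 2E = 24.
Each original edge survives, and each old vertex of degree d contributes d new edges; summing degrees gives Σd = 2E, so E′ = E + 2E = 3E = 36.
Each original face survives and each original vertex becomes one new face: F′ = F + V = 14.

36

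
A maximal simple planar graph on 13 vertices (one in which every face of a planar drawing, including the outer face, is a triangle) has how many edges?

In a plane triangulation 3F = 2E and V − E + F = 2, so E = 3V − 6 = 3·13 − 6 = 33.

33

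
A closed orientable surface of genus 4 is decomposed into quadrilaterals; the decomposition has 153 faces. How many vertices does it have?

147

χ = 2 − 2·4 = -6, and every face is a square so 4F = 2E.
E = 4·153/2 = 306. Then V = -6 + E − F = -6 + 306 − 153 = 147.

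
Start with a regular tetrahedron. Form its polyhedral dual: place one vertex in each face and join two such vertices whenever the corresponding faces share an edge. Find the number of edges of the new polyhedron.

6

The base solid has V = 4, E = 6, F = 4.
The dual swaps V and F and preserves E: V′ = F = 4, E′ = E = 6, F′ = V = 4.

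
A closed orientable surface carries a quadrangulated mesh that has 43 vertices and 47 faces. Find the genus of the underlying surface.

Every face is a square, so 2E = 4·47 = 188, giving E = 94.
χ = V − E + F = 43 − 94 + 47 = -4.
For a closed orientable surface χ = 2 − 2g, so g = (2 − (-4))/2 = 3.

3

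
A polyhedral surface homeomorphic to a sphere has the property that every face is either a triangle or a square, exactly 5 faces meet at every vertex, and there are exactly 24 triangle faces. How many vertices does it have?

Let x be the number of squares; then F = 24 + x.
Edge–face incidences: 2E = 3·24 + 4·x = 72 + 4x.
Every vertex has degree 5, so 5V = 2E.
Euler: V − E + F = 2 ⇒ (2E)/5 − E + (24 + x) = 2.
Multiply by 10: 2·(2E) − 5·(2E) + 10·(24 + x) = 20, i.e. 240 + 10x − 3·(72 + 4x) = 20.
Collecting terms: −2x + 24 = 20, so −2x = −4, so x = 2.
Then 2E = 72 + 4·2 = 80, so E = 40, V = 2E/5 = 16, F = 24 + 2 = 26.

16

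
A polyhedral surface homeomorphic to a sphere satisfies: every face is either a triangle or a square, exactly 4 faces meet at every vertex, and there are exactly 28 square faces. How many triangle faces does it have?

Let x be the number of triangles; then F = 28 + x.
Edge–face incidences: 2E = 4·28 + 3·x = 112 + 3x.
Every vertex has degree 4, so 4V = 2E.
Euler: V − E + F = 2 ⇒ (2E)/4 − E + (28 + x) = 2.
Multiply by 8: 2·(2E) − 4·(2E) + 8·(28 + x) = 16, i.e. 224 + 8x − 2·(112 + 3x) = 16.
Collecting terms: 2x = 16, so x = 8.
Then 2E = 112 + 3·8 = 136, so E = 68, V = 2E/4 = 34, F = 28 + 8 = 36.

8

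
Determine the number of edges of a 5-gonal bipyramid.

15

A bipyramid over an n-gon has 2n triangular faces and n + 2 vertices: V = 5 + 2 = 7, E = 3·5 = 15, F = 2·5 = 10.
Check: V − E + F = 7 − 15 + 10 = 2.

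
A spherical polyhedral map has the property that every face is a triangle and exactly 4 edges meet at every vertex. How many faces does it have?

Each face has 3 edges and each edge borders two faces, so 2E = 3F.
Each vertex has degree 4, so 4V = 2E and hence V = 3F/4.
Euler: V − E + F = 2 ⇒ (3F/4) − (3F/2) + F = 2.
Multiply by 8: (6 − 12 + 8)F = 16, i.e. 2F = 16.
So F = 8, E = 3·8/2 = 12, V = 3·8/4 = 6.

8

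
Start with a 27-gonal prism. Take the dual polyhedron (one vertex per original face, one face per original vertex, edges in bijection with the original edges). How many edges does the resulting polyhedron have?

The base solid has V = 54, E = 81, F = 29.
The dual swaps V and F and preserves E: V′ = F = 29, E′ = E = 81, F′ = V = 54.

81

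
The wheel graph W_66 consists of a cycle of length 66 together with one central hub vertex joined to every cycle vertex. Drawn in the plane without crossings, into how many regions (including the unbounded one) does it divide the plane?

67

W_66 has V = 66 + 1 = 67 vertices and E = 2·66 = 132 edges.
By Euler's formula F = 2 − V + E = 2 − 67 + 132 = 67.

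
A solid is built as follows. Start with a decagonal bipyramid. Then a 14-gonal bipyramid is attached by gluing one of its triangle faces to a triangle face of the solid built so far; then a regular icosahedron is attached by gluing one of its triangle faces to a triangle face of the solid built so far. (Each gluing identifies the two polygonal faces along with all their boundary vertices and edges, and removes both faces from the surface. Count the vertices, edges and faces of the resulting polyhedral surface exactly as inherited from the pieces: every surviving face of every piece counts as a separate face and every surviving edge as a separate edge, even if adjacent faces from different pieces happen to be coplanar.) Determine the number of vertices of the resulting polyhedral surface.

34

A decagonal bipyramid: V=12, E=30, F=20.
Attach a 14-gonal bipyramid (V=16, E=42, F=28) along a 3-gon: merge 3 vertices and 3 edges, delete both glued faces → V=25, E=69, F=46.
Attach a regular icosahedron (V=12, E=30, F=20) along a 3-gon: merge 3 vertices and 3 edges, delete both glued faces → V=34, E=96, F=64.
Check: V − E + F = 34 − 96 + 64 = 2.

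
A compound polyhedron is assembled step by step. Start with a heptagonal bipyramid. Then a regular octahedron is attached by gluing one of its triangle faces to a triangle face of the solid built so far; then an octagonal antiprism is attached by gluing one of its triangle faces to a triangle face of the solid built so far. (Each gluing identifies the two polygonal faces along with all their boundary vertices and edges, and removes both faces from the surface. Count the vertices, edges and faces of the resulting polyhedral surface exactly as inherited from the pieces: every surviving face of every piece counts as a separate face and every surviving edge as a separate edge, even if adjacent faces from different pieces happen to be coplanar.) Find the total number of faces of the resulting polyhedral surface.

36

A heptagonal bipyramid: V=9, E=21, F=14.
Attach a regular octahedron (V=6, E=12, F=8) along a 3-gon: merge 3 vertices and 3 edges, delete both glued faces → V=12, E=30, F=20.
Attach an octagonal antiprism (V=16, E=32, F=18) along a 3-gon: merge 3 vertices and 3 edges, delete both glued faces → V=25, E=59, F=36.
Check: V − E + F = 25 − 59 + 36 = 2.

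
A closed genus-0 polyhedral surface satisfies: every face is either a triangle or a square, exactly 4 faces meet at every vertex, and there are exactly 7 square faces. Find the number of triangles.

Let x be the number of triangles; then F = 7 + x.
Edge–face incidences: 2E = 4·7 + 3·x = 28 + 3x.
Every vertex has degree 4, so 4V = 2E.
Euler: V − E + F = 2 ⇒ (2E)/4 − E + (7 + x) = 2.
Multiply by 8: 2·(2E) − 4·(2E) + 8·(7 + x) = 16, i.e. 56 + 8x − 2·(28 + 3x) = 16.
Collecting terms: 2x = 16, so x = 8.
Then 2E = 28 + 3·8 = 52, so E = 26, V = 2E/4 = 13, F = 7 + 8 = 15.

8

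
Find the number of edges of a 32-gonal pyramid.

64

A pyramid on an n-gon base has one n-gon and n triangles: V = 32 + 1 = 33, E = 2·32 = 64, F = 32 + 1 = 33.
Check: V − E + F = 33 − 64 + 33 = 2.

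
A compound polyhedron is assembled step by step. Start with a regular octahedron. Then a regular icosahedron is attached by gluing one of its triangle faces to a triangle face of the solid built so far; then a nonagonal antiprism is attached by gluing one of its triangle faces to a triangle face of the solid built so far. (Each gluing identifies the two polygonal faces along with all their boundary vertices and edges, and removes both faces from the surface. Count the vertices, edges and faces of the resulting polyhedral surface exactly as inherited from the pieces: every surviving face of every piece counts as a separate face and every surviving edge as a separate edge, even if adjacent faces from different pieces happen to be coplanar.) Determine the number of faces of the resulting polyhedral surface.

44

A regular octahedron: V=6, E=12, F=8.
Attach a regular icosahedron (V=12, E=30, F=20) along a 3-gon: merge 3 vertices and 3 edges, delete both glued faces → V=15, E=39, F=26.
Attach a nonagonal antiprism (V=18, E=36, F=20) along a 3-gon: merge 3 vertices and 3 edges, delete both glued faces → V=30, E=72, F=44.
Check: V − E + F = 30 − 72 + 44 = 2.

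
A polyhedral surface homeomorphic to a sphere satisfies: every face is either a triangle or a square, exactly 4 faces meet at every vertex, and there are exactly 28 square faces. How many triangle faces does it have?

Let x be the number of triangles; then F = 28 + x.
Edge–face incidences: 2E = 4·28 + 3·x = 112 + 3x.
Every vertex has degree 4, so 4V = 2E.
Euler: V − E + F = 2 ⇒ (2E)/4 − E + (28 + x) = 2.
Multiply by 8: 2·(2E) − 4·(2E) + 8·(28 + x) = 16, i.e. 224 + 8x − 2·(112 + 3x) = 16.
Collecting terms: 2x = 16, so x = 8.
Then 2E = 112 + 3·8 = 136, so E = 68, V = 2E/4 = 34, F = 28 + 8 = 36.

8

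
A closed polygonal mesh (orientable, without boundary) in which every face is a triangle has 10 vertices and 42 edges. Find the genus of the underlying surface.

3

Every face is a triangle and each edge borders two faces, so 3F = 2·42, giving F = 28.
χ = V − E + F = 10 − 42 + 28 = -4.
For a closed orientable surface χ = 2 − 2g, so g = (2 − (-4))/2 = 3.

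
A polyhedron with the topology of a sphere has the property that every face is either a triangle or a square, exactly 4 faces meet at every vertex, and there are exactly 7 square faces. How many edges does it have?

26

Let x be the number of triangles; then F = 7 + x.
Edge–face incidences: 2E = 4·7 + 3·x = 28 + 3x.
Every vertex has degree 4, so 4V = 2E.
Euler: V − E + F = 2 ⇒ (2E)/4 − E + (7 + x) = 2.
Multiply by 8: 2·(2E) − 4·(2E) + 8·(7 + x) = 16, i.e. 56 + 8x − 2·(28 + 3x) = 16.
Collecting terms: 2x = 16, so x = 8.
Then 2E = 28 + 3·8 = 52, so E = 26, V = 2E/4 = 13, F = 7 + 8 = 15.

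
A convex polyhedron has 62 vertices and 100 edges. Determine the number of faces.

Here V − E + F = 2.
F = 2 − V + E = 2 − 62 + 100 = 40.

40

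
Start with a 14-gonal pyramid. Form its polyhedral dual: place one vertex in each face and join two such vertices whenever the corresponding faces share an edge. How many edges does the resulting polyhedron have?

28

The base solid has V = 15, E = 28, F = 15.
The dual swaps V and F and preserves E: V′ = F = 15, E′ = E = 28, F′ = V = 15.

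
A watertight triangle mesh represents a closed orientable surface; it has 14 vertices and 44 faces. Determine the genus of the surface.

Every face is a triangle, so 2E = 3·44 = 132, giving E = 66.
χ = V − E + F = 14 − 66 + 44 = -8.
For a closed orientable surface χ = 2 − 2g, so g = (2 − (-8))/2 = 5.

5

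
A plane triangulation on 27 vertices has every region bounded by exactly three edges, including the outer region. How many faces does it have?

50

In a plane triangulation 3F = 2E and V − E + F = 2, so F = 2V − 4 = 2·27 − 4 = 50.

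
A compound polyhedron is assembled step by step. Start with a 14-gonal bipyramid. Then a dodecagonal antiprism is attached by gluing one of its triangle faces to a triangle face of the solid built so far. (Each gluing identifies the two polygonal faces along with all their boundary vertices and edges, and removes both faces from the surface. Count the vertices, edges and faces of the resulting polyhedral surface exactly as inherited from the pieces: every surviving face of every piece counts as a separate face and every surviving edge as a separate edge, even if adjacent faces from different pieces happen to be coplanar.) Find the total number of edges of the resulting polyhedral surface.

87

A 14-gonal bipyramid: V=16, E=42, F=28.
Attach a dodecagonal antiprism (V=24, E=48, F=26) along a 3-gon: merge 3 vertices and 3 edges, delete both glued faces → V=37, E=87, F=52.
Check: V − E + F = 37 − 87 + 52 = 2.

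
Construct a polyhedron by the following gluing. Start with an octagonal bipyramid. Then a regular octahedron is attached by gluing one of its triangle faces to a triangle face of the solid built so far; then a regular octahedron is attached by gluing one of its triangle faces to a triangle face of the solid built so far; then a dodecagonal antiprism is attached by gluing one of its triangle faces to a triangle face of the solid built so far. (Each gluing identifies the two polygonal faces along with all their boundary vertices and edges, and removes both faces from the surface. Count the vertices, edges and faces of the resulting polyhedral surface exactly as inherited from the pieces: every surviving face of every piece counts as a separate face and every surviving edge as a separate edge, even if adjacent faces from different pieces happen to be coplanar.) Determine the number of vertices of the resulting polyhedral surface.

37

An octagonal bipyramid: V=10, E=24, F=16.
Attach a regular octahedron (V=6, E=12, F=8) along a 3-gon: merge 3 vertices and 3 edges, delete both glued faces → V=13, E=33, F=22.
Attach a regular octahedron (V=6, E=12, F=8) along a 3-gon: merge 3 vertices and 3 edges, delete both glued faces → V=16, E=42, F=28.
Attach a dodecagonal antiprism (V=24, E=48, F=26) along a 3-gon: merge 3 vertices and 3 edges, delete both glued faces → V=37, E=87, F=52.
Check: V − E + F = 37 − 87 + 52 = 2.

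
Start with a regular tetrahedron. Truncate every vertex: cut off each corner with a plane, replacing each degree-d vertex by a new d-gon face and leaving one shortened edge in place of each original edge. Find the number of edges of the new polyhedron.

18

The base solid has V = 4, E = 6, F = 4.
Truncation replaces each original edge-end by a new vertex, so V′ = 2E = 12.
Each original edge survives, and each old vertex of degree d contributes d new edges; summing degrees gives Σd = 2E, so E′ = E + 2E = 3E = 18.
Each original face survives and each original vertex becomes one new face: F′ = F + V = 8.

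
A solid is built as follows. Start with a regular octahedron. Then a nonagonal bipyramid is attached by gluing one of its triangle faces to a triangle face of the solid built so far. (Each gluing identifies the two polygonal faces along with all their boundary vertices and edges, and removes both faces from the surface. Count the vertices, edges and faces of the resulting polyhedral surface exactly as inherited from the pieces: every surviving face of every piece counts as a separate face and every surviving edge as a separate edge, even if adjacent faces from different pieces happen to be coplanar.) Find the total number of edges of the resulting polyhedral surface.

A regular octahedron: V=6, E=12, F=8.
Attach a nonagonal bipyramid (V=11, E=27, F=18) along a 3-gon: merge 3 vertices and 3 edges, delete both glued faces → V=14, E=36, F=24.
Check: V − E + F = 14 − 36 + 24 = 2.

36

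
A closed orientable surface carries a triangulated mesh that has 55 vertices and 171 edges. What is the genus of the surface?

2

Every face is a triangle and each edge borders two faces, so 3F = 2·171, giving F = 114.
χ = V − E + F = 55 − 171 + 114 = -2.
For a closed orientable surface χ = 2 − 2g, so g = (2 − (-2))/2 = 2.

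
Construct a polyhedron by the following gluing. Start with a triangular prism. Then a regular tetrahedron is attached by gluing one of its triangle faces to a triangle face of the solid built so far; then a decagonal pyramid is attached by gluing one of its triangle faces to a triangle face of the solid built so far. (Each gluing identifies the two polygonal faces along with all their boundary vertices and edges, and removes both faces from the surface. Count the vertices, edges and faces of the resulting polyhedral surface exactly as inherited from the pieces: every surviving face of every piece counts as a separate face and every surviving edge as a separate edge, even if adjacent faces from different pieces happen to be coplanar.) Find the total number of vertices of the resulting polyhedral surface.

15

A triangular prism: V=6, E=9, F=5.
Attach a regular tetrahedron (V=4, E=6, F=4) along a 3-gon: merge 3 vertices and 3 edges, delete both glued faces → V=7, E=12, F=7.
Attach a decagonal pyramid (V=11, E=20, F=11) along a 3-gon: merge 3 vertices and 3 edges, delete both glued faces → V=15, E=29, F=16.
Check: V − E + F = 15 − 29 + 16 = 2.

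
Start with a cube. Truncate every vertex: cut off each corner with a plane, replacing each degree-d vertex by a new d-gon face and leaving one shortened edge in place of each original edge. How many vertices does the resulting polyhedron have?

24

The base solid has V = 8, E = 12, F = 6.
Truncation replaces each original edge-end by a new vertex, so V′ = 2E = 24.
Each original edge survives, and each old vertex of degree d contributes d new edges; summing degrees gives Σd = 2E, so E′ = E + 2E = 3E = 36.
Each original face survives and each original vertex becomes one new face: F′ = F + V = 14.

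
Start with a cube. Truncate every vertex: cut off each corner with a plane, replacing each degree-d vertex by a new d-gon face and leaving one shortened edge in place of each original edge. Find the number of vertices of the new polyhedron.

24

The base solid has V = 8, E = 12, F = 6.
Truncation replaces each original edge-end by a new vertex, so V′ = 2E = 24.
Each original edge survives, and each old vertex of degree d contributes d new edges; summing degrees gives Σd = 2E, so E′ = E + 2E = 3E = 36.
Each original face survives and each original vertex becomes one new face: F′ = F + V = 14.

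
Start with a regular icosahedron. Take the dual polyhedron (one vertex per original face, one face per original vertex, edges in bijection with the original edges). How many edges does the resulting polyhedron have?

The base solid has V = 12, E = 30, F = 20.
The dual swaps V and F and preserves E: V′ = F = 20, E′ = E = 30, F′ = V = 12.

30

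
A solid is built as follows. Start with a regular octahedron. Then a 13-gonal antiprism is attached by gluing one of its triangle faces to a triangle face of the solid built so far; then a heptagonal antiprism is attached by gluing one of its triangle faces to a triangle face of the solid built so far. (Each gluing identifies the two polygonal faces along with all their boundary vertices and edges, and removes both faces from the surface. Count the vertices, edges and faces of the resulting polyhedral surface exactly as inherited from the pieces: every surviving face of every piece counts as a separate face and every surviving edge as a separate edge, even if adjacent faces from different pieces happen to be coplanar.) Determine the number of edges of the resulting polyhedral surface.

A regular octahedron: V=6, E=12, F=8.
Attach a 13-gonal antiprism (V=26, E=52, F=28) along a 3-gon: merge 3 vertices and 3 edges, delete both glued faces → V=29, E=61, F=34.
Attach a heptagonal antiprism (V=14, E=28, F=16) along a 3-gon: merge 3 vertices and 3 edges, delete both glued faces → V=40, E=86, F=48.
Check: V − E + F = 40 − 86 + 48 = 2.

86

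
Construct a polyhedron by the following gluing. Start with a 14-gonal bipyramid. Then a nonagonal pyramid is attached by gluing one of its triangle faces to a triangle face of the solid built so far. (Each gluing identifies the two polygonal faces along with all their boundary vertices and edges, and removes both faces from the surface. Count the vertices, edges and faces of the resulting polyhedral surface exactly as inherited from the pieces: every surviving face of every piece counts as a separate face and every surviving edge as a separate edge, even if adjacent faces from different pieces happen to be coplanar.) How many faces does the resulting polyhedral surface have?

A 14-gonal bipyramid: V=16, E=42, F=28.
Attach a nonagonal pyramid (V=10, E=18, F=10) along a 3-gon: merge 3 vertices and 3 edges, delete both glued faces → V=23, E=57, F=36.
Check: V − E + F = 23 − 57 + 36 = 2.

36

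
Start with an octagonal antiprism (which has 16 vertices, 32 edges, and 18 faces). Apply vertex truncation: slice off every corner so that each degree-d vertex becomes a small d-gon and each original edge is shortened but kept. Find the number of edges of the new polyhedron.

Truncation replaces each original edge-end by a new vertex, so V′ = 2E = 64.
Each original edge survives, and each old vertex of degree d contributes d new edges; summing degrees gives Σd = 2E, so E′ = E + 2E = 3E = 96.
Each original face survives and each original vertex becomes one new face: F′ = F + V = 34.

96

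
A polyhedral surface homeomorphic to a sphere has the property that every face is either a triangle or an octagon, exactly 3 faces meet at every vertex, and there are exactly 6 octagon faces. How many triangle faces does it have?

8

Let x be the number of triangles; then F = 6 + x.
Edge–face incidences: 2E = 8·6 + 3·x = 48 + 3x.
Every vertex has degree 3, so 3V = 2E.
Euler: V − E + F = 2 ⇒ (2E)/3 − E + (6 + x) = 2.
Multiply by 6: 2·(2E) − 3·(2E) + 6·(6 + x) = 12, i.e. 36 + 6x − (48 + 3x) = 12.
Collecting terms: 3x − 12 = 12, so 3x = 24, so x = 8.
Then 2E = 48 + 3·8 = 72, so E = 36, V = 2E/3 = 24, F = 6 + 8 = 14.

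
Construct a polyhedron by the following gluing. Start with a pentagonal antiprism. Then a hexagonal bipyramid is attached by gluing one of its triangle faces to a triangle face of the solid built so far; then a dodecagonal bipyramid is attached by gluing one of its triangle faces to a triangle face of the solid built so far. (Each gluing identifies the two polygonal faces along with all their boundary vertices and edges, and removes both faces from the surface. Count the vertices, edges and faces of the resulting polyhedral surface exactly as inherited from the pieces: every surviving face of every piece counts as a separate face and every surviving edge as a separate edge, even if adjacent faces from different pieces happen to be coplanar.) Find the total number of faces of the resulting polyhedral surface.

44

A pentagonal antiprism: V=10, E=20, F=12.
Attach a hexagonal bipyramid (V=8, E=18, F=12) along a 3-gon: merge 3 vertices and 3 edges, delete both glued faces → V=15, E=35, F=22.
Attach a dodecagonal bipyramid (V=14, E=36, F=24) along a 3-gon: merge 3 vertices and 3 edges, delete both glued faces → V=26, E=68, F=44.
Check: V − E + F = 26 − 68 + 44 = 2.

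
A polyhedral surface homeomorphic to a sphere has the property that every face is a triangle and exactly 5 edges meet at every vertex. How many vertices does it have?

12

Each face has 3 edges and each edge borders two faces, so 2E = 3F.
Each vertex has degree 5, so 5V = 2E and hence V = 3F/5.
Euler: V − E + F = 2 ⇒ (3F/5) − (3F/2) + F = 2.
Multiply by 10: (6 − 15 + 10)F = 20, i.e. 1F = 20.
So F = 20, E = 3·20/2 = 30, V = 3·20/5 = 12.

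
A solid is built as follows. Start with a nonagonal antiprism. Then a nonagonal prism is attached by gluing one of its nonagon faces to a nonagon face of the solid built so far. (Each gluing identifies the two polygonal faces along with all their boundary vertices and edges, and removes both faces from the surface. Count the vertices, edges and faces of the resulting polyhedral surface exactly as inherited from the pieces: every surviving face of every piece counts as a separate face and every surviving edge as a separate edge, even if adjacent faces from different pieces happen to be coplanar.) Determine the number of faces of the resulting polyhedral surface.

29

A nonagonal antiprism: V=18, E=36, F=20.
Attach a nonagonal prism (V=18, E=27, F=11) along a 9-gon: merge 9 vertices and 9 edges, delete both glued faces → V=27, E=54, F=29.
Check: V − E + F = 27 − 54 + 29 = 2.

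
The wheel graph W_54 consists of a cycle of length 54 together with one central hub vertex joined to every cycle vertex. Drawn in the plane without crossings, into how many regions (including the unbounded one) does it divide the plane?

55

W_54 has V = 54 + 1 = 55 vertices and E = 2·54 = 108 edges.
By Euler's formula F = 2 − V + E = 2 − 55 + 108 = 55.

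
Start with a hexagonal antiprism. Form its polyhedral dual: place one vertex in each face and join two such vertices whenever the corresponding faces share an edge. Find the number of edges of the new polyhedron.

The base solid has V = 12, E = 24, F = 14.
The dual swaps V and F and preserves E: V′ = F = 14, E′ = E = 24, F′ = V = 12.

24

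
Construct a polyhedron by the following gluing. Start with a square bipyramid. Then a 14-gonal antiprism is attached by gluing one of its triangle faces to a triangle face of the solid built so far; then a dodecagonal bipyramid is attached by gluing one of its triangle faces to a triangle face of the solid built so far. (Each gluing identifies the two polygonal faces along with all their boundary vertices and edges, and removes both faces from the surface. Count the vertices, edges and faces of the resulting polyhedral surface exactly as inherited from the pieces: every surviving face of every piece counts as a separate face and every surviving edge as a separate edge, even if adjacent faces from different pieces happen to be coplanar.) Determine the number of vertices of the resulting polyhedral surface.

42

A square bipyramid: V=6, E=12, F=8.
Attach a 14-gonal antiprism (V=28, E=56, F=30) along a 3-gon: merge 3 vertices and 3 edges, delete both glued faces → V=31, E=65, F=36.
Attach a dodecagonal bipyramid (V=14, E=36, F=24) along a 3-gon: merge 3 vertices and 3 edges, delete both glued faces → V=42, E=98, F=58.
Check: V − E + F = 42 − 98 + 58 = 2.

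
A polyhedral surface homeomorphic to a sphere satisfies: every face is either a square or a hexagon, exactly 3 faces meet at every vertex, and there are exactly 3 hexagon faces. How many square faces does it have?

Let x be the number of squares; then F = 3 + x.
Edge–face incidences: 2E = 6·3 + 4·x = 18 + 4x.
Every vertex has degree 3, so 3V = 2E.
Euler: V − E + F = 2 ⇒ (2E)/3 − E + (3 + x) = 2.
Multiply by 6: 2·(2E) − 3·(2E) + 6·(3 + x) = 12, i.e. 18 + 6x − (18 + 4x) = 12.
Collecting terms: 2x = 12, so x = 6.
Then 2E = 18 + 4·6 = 42, so E = 21, V = 2E/3 = 14, F = 3 + 6 = 9.

6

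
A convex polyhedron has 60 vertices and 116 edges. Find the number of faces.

58

Here V − E + F = 2.
F = 2 − V + E = 2 − 60 + 116 = 58.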